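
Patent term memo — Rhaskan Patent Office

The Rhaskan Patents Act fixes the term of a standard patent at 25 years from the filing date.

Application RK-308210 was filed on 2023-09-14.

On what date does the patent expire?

Filing date + 25 years → 14 September 2048.

September 14, 2048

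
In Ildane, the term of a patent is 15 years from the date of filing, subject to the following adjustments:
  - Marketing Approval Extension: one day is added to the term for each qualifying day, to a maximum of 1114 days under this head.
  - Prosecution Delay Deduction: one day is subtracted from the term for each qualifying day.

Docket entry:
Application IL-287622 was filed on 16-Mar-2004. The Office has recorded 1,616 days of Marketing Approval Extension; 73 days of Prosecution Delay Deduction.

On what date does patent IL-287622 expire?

Base term: filing date + 15 years → 16 March 2019.
Marketing Approval Extension: 1616 days claimed exceeds the 1114-day cap, so +1114 days → 3 April 2022.
Prosecution Delay Deduction: −73 days → 20 January 2022.

January 20, 2022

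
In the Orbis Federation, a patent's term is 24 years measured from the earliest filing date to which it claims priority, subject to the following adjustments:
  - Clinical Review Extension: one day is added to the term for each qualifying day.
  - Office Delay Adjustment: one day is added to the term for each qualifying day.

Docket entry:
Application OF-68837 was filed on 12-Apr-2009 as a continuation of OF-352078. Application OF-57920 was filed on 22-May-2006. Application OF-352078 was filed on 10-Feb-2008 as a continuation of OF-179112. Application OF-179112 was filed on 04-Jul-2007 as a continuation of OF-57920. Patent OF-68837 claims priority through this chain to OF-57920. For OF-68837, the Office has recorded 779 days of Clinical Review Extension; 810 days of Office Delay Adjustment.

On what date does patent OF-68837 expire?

Earliest priority filing: 22 May 2006.
Base term: 22 May 2006 + 24 years → 22 May 2030.
Clinical Review Extension: +779 days → 9 July 2032.
Office Delay Adjustment: +810 days → 27 September 2034.

2034-09-27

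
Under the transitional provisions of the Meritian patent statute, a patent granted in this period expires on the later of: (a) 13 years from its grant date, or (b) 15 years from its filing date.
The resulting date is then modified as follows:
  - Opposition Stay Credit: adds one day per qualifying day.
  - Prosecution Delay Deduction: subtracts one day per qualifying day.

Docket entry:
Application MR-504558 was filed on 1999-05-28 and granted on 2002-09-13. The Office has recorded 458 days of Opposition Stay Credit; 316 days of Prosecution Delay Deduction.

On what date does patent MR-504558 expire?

(a) grant + 13 years → 13 September 2015.
(b) filing + 15 years → 28 May 2014.
Later of the two: 13 September 2015.
Opposition Stay Credit: +458 days → 14 December 2016.
Prosecution Delay Deduction: −316 days → 2 February 2016.

2016-02-02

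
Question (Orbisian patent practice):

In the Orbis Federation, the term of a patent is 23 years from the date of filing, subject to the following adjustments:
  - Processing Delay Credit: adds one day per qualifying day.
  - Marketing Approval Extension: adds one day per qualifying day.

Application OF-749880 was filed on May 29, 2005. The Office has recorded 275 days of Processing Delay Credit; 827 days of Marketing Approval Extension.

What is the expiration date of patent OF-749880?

Base term: filing date + 23 years → 29 May 2028.
Processing Delay Credit: +275 days → 28 February 2029.
Marketing Approval Extension: +827 days → 5 June 2031.

2031-06-05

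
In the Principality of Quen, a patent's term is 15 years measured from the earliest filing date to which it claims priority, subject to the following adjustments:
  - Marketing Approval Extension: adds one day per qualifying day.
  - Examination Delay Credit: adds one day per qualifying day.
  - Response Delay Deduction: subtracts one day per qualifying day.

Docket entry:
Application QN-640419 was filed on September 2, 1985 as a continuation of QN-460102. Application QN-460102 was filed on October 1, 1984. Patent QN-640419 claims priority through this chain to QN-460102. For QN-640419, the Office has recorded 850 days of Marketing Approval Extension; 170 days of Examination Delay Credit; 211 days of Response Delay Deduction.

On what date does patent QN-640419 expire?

December 18, 2001

Earliest priority filing: 1 October 1984.
Base term: 1 October 1984 + 15 years → 1 October 1999.
Marketing Approval Extension: +850 days → 28 January 2002.
Examination Delay Credit: +170 days → 17 July 2002.
Response Delay Deduction: −211 days → 18 December 2001.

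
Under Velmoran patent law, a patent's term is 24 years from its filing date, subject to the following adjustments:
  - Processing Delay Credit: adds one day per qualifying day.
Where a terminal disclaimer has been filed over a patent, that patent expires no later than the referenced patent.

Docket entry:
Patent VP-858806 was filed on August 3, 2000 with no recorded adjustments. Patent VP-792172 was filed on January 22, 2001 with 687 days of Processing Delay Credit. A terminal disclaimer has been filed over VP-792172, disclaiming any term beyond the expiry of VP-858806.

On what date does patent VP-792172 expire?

Natural term of VP-792172:
  Base: filing + 24 years → 22 January 2025.
  Processing Delay Credit: +687 days → 10 December 2026.
Expiry of referenced patent VP-858806:
  Base: filing + 24 years → 3 August 2024.
Terminal disclaimer: VP-792172 expires on the earlier of 10 December 2026 and 3 August 2024.

2024-08-03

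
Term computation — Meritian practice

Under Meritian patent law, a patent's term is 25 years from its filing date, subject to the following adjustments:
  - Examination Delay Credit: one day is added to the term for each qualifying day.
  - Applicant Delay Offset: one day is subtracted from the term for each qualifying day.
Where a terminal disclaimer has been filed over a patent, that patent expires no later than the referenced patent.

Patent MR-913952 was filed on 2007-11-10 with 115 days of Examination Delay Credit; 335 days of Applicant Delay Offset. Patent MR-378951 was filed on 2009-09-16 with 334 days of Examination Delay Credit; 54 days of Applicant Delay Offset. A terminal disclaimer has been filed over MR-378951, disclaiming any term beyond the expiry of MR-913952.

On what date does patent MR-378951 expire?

April 4, 2032

Natural term of MR-378951:
  Base: filing + 25 years → 16 September 2034.
  Examination Delay Credit: +334 days → 16 August 2035.
  Applicant Delay Offset: −54 days → 23 June 2035.
Expiry of referenced patent MR-913952:
  Base: filing + 25 years → 10 November 2032.
  Examination Delay Credit: +115 days → 5 March 2033.
  Applicant Delay Offset: −335 days → 4 April 2032.
Terminal disclaimer: MR-378951 expires on the earlier of 23 June 2035 and 4 April 2032.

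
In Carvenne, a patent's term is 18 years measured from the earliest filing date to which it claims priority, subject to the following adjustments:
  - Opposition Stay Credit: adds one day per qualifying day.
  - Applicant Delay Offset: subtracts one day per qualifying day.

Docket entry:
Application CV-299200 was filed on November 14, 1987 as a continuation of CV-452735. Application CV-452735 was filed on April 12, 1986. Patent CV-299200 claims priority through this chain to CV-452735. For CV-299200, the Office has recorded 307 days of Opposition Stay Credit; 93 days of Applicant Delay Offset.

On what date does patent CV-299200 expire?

2004-11-12

Earliest priority filing: 12 April 1986.
Base term: 12 April 1986 + 18 years → 12 April 2004.
Opposition Stay Credit: +307 days → 13 February 2005.
Applicant Delay Offset: −93 days → 12 November 2004.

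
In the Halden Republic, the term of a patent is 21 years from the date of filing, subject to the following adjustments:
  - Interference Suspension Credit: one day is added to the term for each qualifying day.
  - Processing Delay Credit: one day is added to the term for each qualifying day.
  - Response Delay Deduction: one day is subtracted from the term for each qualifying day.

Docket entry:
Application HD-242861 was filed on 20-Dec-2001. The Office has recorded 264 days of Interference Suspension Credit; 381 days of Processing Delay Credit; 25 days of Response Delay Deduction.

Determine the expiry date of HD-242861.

2024-08-31

Base term: filing date + 21 years → 20 December 2022.
Interference Suspension Credit: +264 days → 10 September 2023.
Processing Delay Credit: +381 days → 25 September 2024.
Response Delay Deduction: −25 days → 31 August 2024.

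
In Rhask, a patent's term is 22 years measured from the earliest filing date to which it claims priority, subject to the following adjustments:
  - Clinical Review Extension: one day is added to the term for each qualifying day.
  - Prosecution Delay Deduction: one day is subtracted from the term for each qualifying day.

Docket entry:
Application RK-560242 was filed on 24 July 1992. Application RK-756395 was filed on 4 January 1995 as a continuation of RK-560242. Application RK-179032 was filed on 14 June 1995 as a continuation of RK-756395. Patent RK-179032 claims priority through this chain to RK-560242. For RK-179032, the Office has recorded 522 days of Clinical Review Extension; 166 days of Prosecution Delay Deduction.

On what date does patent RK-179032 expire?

July 15, 2015

Earliest priority filing: 24 July 1992.
Base term: 24 July 1992 + 22 years → 24 July 2014.
Clinical Review Extension: +522 days → 28 December 2015.
Prosecution Delay Deduction: −166 days → 15 July 2015.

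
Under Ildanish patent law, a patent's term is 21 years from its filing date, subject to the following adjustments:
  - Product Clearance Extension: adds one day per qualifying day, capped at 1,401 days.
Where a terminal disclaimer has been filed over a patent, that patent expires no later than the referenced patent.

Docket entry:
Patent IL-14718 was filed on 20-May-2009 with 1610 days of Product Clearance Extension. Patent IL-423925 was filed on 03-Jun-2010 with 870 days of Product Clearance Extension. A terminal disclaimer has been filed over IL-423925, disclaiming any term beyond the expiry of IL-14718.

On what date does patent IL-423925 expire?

Natural term of IL-423925:
  Base: filing + 21 years → 3 June 2031.
  Product Clearance Extension: 870 days (within the 1401-day cap) → +870 days → 20 October 2033.
Expiry of referenced patent IL-14718:
  Base: filing + 21 years → 20 May 2030.
  Product Clearance Extension: 1610 days claimed exceeds the 1401-day cap, so +1401 days → 21 March 2034.
Terminal disclaimer: IL-423925 expires on the earlier of 20 October 2033 and 21 March 2034.

October 20, 2033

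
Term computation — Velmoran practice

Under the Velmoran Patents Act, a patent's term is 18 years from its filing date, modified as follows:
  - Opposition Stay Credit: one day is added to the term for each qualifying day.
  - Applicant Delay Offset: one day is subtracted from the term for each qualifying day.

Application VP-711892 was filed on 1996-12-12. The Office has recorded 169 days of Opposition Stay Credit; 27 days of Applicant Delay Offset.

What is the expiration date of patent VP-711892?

Base term: filing date + 18 years → 12 December 2014.
Opposition Stay Credit: +169 days → 30 May 2015.
Applicant Delay Offset: −27 days → 3 May 2015.

May 3, 2015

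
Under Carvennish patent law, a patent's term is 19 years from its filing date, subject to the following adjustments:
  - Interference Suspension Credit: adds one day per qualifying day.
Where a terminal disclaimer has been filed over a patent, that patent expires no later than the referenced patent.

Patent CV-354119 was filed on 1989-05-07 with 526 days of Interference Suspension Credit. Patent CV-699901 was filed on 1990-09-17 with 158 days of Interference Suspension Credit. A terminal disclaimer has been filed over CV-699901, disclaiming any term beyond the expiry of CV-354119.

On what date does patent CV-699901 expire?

2009-10-15

Natural term of CV-699901:
  Base: filing + 19 years → 17 September 2009.
  Interference Suspension Credit: +158 days → 22 February 2010.
Expiry of referenced patent CV-354119:
  Base: filing + 19 years → 7 May 2008.
  Interference Suspension Credit: +526 days → 15 October 2009.
Terminal disclaimer: CV-699901 expires on the earlier of 22 February 2010 and 15 October 2009.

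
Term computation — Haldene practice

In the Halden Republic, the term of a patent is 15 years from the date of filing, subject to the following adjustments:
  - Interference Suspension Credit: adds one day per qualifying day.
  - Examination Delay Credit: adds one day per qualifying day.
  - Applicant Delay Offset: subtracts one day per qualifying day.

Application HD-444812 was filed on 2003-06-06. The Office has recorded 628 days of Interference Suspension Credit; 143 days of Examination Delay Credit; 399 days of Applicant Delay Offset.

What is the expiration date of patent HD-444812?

Base term: filing date + 15 years → 6 June 2018.
Interference Suspension Credit: +628 days → 24 February 2020.
Examination Delay Credit: +143 days → 16 July 2020.
Applicant Delay Offset: −399 days → 13 June 2019.

2019-06-13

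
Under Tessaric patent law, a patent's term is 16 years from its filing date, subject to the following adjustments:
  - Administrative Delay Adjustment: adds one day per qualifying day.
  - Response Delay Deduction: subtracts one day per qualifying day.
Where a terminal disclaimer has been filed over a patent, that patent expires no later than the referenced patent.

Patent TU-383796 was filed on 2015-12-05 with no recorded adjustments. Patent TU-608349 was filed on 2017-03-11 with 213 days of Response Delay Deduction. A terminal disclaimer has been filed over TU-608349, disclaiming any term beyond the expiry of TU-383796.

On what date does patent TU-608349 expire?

December 5, 2031

Natural term of TU-608349:
  Base: filing + 16 years → 11 March 2033.
  Response Delay Deduction: −213 days → 10 August 2032.
Expiry of referenced patent TU-383796:
  Base: filing + 16 years → 5 December 2031.
Terminal disclaimer: TU-608349 expires on the earlier of 10 August 2032 and 5 December 2031.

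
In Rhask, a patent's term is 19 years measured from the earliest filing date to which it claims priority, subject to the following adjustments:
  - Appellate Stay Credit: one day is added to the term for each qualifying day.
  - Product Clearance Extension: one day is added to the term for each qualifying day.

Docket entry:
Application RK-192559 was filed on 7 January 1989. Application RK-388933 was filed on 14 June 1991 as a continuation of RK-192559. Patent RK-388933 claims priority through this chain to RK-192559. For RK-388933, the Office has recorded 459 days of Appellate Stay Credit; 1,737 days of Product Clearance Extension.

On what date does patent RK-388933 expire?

Earliest priority filing: 7 January 1989.
Base term: 7 January 1989 + 19 years → 7 January 2008.
Appellate Stay Credit: +459 days → 10 April 2009.
Product Clearance Extension: +1737 days → 11 January 2014.

January 11, 2014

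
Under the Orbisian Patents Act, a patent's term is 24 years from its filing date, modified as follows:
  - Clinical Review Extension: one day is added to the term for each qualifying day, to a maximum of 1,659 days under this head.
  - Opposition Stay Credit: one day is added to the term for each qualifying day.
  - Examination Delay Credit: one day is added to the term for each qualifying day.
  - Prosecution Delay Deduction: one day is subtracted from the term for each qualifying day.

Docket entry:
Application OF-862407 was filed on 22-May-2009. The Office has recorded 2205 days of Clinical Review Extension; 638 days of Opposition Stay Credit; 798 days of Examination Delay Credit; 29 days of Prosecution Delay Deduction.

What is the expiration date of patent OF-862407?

2041-10-13

Base term: filing date + 24 years → 22 May 2033.
Clinical Review Extension: 2205 days claimed exceeds the 1659-day cap, so +1659 days → 6 December 2037.
Opposition Stay Credit: +638 days → 5 September 2039.
Examination Delay Credit: +798 days → 11 November 2041.
Prosecution Delay Deduction: −29 days → 13 October 2041.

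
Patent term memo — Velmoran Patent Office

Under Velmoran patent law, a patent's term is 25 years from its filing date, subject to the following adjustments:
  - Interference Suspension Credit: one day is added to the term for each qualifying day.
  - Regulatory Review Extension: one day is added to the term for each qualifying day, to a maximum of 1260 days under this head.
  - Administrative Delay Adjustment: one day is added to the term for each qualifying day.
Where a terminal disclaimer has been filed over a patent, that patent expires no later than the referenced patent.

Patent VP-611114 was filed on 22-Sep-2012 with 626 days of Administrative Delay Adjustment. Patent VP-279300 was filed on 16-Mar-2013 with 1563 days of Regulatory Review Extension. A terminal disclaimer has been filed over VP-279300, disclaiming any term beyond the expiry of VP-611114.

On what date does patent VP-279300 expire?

2039-06-10

Natural term of VP-279300:
  Base: filing + 25 years → 16 March 2038.
  Regulatory Review Extension: 1563 days claimed exceeds the 1260-day cap, so +1260 days → 27 August 2041.
Expiry of referenced patent VP-611114:
  Base: filing + 25 years → 22 September 2037.
  Administrative Delay Adjustment: +626 days → 10 June 2039.
Terminal disclaimer: VP-279300 expires on the earlier of 27 August 2041 and 10 June 2039.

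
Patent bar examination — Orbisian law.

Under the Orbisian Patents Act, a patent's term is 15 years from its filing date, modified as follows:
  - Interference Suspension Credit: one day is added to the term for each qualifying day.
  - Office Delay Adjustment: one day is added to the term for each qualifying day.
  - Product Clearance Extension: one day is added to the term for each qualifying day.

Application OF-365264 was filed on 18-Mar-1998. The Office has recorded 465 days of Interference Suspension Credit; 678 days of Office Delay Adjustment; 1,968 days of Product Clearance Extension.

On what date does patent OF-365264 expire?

September 23, 2021

Base term: filing date + 15 years → 18 March 2013.
Interference Suspension Credit: +465 days → 26 June 2014.
Office Delay Adjustment: +678 days → 4 May 2016.
Product Clearance Extension: +1968 days → 23 September 2021.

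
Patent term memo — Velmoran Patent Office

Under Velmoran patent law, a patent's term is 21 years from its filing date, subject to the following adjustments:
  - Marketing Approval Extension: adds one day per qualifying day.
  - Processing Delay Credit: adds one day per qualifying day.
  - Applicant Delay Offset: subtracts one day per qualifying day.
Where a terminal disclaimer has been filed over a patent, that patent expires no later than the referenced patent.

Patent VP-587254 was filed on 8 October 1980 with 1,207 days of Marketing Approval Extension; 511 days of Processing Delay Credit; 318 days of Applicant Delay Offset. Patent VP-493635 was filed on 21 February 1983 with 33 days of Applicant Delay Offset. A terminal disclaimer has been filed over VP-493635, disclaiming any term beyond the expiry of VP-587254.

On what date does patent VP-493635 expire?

Natural term of VP-493635:
  Base: filing + 21 years → 21 February 2004.
  Applicant Delay Offset: −33 days → 19 January 2004.
Expiry of referenced patent VP-587254:
  Base: filing + 21 years → 8 October 2001.
  Marketing Approval Extension: +1207 days → 27 January 2005.
  Processing Delay Credit: +511 days → 22 June 2006.
  Applicant Delay Offset: −318 days → 8 August 2005.
Terminal disclaimer: VP-493635 expires on the earlier of 19 January 2004 and 8 August 2005.

January 19, 2004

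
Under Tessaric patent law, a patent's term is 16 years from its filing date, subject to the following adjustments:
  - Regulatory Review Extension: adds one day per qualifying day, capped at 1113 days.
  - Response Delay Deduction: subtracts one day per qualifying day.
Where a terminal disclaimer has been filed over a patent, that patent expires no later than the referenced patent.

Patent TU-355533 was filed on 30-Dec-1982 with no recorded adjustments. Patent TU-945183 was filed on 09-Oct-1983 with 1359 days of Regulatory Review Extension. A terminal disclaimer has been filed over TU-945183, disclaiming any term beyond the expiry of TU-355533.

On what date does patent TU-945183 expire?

Natural term of TU-945183:
  Base: filing + 16 years → 9 October 1999.
  Regulatory Review Extension: 1359 days claimed exceeds the 1113-day cap, so +1113 days → 26 October 2002.
Expiry of referenced patent TU-355533:
  Base: filing + 16 years → 30 December 1998.
Terminal disclaimer: TU-945183 expires on the earlier of 26 October 2002 and 30 December 1998.

December 30, 1998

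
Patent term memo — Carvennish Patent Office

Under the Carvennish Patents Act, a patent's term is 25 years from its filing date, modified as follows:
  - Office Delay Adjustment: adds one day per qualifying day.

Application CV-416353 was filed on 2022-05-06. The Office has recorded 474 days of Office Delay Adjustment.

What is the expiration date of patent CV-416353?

August 22, 2048

Base term: filing date + 25 years → 6 May 2047.
Office Delay Adjustment: +474 days → 22 August 2048.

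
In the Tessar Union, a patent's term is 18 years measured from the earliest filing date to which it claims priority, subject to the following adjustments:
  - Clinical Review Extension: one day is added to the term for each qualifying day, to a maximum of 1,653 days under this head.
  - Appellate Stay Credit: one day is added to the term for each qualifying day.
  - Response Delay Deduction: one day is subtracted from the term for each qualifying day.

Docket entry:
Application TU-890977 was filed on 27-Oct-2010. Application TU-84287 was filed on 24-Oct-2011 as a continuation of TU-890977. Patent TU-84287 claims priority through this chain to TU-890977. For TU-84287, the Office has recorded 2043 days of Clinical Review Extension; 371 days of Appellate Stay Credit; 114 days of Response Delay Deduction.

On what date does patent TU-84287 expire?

Earliest priority filing: 27 October 2010.
Base term: 27 October 2010 + 18 years → 27 October 2028.
Clinical Review Extension: 2043 days claimed exceeds the 1653-day cap, so +1653 days → 7 May 2033.
Appellate Stay Credit: +371 days → 13 May 2034.
Response Delay Deduction: −114 days → 19 January 2034.

January 19, 2034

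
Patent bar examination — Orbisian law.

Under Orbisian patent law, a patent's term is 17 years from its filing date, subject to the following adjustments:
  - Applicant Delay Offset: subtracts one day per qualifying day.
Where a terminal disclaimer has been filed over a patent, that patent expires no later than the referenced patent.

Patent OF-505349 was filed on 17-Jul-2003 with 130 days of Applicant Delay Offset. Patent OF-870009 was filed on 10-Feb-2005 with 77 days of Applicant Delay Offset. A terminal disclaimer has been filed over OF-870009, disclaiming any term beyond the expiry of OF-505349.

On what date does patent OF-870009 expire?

Natural term of OF-870009:
  Base: filing + 17 years → 10 February 2022.
  Applicant Delay Offset: −77 days → 25 November 2021.
Expiry of referenced patent OF-505349:
  Base: filing + 17 years → 17 July 2020.
  Applicant Delay Offset: −130 days → 9 March 2020.
Terminal disclaimer: OF-870009 expires on the earlier of 25 November 2021 and 9 March 2020.

March 9, 2020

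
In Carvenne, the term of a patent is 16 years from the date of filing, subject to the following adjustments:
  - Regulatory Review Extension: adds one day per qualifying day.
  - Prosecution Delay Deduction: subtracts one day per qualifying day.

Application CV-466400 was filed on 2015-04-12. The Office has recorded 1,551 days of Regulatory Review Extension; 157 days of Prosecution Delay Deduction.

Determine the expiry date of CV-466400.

February 4, 2035

Base term: filing date + 16 years → 12 April 2031.
Regulatory Review Extension: +1551 days → 11 July 2035.
Prosecution Delay Deduction: −157 days → 4 February 2035.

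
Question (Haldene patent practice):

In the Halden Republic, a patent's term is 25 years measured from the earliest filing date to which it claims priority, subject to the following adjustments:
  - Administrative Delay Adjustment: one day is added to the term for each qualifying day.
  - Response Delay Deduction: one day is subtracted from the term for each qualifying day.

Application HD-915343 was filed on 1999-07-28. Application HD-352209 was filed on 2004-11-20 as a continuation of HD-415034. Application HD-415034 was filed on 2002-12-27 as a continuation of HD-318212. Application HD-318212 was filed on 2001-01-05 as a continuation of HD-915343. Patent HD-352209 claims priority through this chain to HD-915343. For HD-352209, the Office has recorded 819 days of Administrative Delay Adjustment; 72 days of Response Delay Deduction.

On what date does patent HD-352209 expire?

Earliest priority filing: 28 July 1999.
Base term: 28 July 1999 + 25 years → 28 July 2024.
Administrative Delay Adjustment: +819 days → 25 October 2026.
Response Delay Deduction: −72 days → 14 August 2026.

2026-08-14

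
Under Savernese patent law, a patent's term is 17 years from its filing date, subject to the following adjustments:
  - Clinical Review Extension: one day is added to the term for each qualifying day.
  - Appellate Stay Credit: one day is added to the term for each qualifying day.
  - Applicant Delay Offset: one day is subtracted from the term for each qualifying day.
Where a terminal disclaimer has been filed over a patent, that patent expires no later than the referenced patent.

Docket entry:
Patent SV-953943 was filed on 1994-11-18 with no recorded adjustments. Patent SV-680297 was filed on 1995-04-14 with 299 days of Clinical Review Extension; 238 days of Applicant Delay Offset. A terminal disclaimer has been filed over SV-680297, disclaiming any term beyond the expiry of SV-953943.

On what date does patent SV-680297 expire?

Natural term of SV-680297:
  Base: filing + 17 years → 14 April 2012.
  Clinical Review Extension: +299 days → 7 February 2013.
  Applicant Delay Offset: −238 days → 14 June 2012.
Expiry of referenced patent SV-953943:
  Base: filing + 17 years → 18 November 2011.
Terminal disclaimer: SV-680297 expires on the earlier of 14 June 2012 and 18 November 2011.

November 18, 2011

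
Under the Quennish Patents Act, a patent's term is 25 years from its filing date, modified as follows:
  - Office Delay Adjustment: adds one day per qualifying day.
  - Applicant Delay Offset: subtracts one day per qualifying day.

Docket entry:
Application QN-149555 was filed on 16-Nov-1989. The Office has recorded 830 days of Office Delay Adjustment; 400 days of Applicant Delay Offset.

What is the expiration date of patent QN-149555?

Base term: filing date + 25 years → 16 November 2014.
Office Delay Adjustment: +830 days → 23 February 2017.
Applicant Delay Offset: −400 days → 20 January 2016.

2016-01-20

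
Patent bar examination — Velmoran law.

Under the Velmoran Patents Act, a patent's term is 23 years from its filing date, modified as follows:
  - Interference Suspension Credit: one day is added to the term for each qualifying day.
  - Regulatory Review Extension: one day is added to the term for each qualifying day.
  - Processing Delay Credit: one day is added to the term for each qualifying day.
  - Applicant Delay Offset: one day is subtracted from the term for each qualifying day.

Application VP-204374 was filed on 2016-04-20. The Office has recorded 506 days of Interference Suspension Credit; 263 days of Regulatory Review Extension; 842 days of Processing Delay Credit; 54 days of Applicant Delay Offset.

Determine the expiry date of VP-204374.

2043-07-25

Base term: filing date + 23 years → 20 April 2039.
Interference Suspension Credit: +506 days → 7 September 2040.
Regulatory Review Extension: +263 days → 28 May 2041.
Processing Delay Credit: +842 days → 17 September 2043.
Applicant Delay Offset: −54 days → 25 July 2043.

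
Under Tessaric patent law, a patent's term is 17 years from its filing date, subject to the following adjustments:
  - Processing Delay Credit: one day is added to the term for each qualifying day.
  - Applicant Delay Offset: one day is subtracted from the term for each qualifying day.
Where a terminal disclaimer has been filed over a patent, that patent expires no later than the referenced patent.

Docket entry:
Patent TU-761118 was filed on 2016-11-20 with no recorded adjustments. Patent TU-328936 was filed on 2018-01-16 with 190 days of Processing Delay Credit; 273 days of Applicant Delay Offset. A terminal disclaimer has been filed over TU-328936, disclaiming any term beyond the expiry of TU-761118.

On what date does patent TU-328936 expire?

November 20, 2033

Natural term of TU-328936:
  Base: filing + 17 years → 16 January 2035.
  Processing Delay Credit: +190 days → 25 July 2035.
  Applicant Delay Offset: −273 days → 25 October 2034.
Expiry of referenced patent TU-761118:
  Base: filing + 17 years → 20 November 2033.
Terminal disclaimer: TU-328936 expires on the earlier of 25 October 2034 and 20 November 2033.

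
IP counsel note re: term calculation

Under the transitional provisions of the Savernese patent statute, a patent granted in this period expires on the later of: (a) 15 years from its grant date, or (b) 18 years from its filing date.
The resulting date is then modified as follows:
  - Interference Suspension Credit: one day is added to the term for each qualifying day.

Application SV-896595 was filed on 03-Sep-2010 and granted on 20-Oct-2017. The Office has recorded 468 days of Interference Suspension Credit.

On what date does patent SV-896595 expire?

January 31, 2034

(a) grant + 15 years → 20 October 2032.
(b) filing + 18 years → 3 September 2028.
Later of the two: 20 October 2032.
Interference Suspension Credit: +468 days → 31 January 2034.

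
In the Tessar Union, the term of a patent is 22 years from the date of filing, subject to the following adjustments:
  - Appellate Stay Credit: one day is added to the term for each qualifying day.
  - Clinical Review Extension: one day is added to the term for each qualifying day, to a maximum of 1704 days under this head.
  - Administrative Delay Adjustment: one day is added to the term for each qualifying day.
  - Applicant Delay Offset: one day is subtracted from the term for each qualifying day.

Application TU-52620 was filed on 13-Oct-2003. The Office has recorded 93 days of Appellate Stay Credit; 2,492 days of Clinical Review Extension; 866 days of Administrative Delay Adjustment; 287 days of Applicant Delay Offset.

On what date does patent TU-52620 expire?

2032-04-15

Base term: filing date + 22 years → 13 October 2025.
Appellate Stay Credit: +93 days → 14 January 2026.
Clinical Review Extension: 2492 days claimed exceeds the 1704-day cap, so +1704 days → 14 September 2030.
Administrative Delay Adjustment: +866 days → 27 January 2033.
Applicant Delay Offset: −287 days → 15 April 2032.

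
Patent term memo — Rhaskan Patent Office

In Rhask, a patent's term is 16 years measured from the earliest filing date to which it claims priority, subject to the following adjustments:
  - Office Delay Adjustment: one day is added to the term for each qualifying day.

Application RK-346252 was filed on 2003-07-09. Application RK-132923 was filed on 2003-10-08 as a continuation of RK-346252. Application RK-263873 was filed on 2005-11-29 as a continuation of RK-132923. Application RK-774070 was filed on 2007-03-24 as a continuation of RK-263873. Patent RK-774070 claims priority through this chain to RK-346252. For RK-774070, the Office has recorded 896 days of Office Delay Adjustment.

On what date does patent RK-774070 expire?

Earliest priority filing: 9 July 2003.
Base term: 9 July 2003 + 16 years → 9 July 2019.
Office Delay Adjustment: +896 days → 21 December 2021.

December 21, 2021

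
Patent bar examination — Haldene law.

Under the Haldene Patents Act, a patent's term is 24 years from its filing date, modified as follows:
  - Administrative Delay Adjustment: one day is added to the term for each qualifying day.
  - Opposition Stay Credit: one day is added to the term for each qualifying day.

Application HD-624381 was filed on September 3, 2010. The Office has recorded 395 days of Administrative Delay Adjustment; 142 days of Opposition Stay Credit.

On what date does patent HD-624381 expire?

Base term: filing date + 24 years → 3 September 2034.
Administrative Delay Adjustment: +395 days → 3 October 2035.
Opposition Stay Credit: +142 days → 22 February 2036.

February 22, 2036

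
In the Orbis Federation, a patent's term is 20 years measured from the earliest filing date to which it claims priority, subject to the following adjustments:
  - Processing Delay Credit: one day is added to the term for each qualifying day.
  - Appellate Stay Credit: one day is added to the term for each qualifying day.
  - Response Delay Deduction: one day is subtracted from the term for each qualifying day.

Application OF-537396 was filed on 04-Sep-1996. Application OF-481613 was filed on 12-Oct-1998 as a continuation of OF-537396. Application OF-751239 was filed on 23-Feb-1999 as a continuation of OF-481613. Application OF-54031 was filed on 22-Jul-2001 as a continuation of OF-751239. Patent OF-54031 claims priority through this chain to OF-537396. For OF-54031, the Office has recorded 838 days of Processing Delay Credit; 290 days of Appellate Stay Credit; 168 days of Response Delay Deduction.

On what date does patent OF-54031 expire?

April 22, 2019

Earliest priority filing: 4 September 1996.
Base term: 4 September 1996 + 20 years → 4 September 2016.
Processing Delay Credit: +838 days → 21 December 2018.
Appellate Stay Credit: +290 days → 7 October 2019.
Response Delay Deduction: −168 days → 22 April 2019.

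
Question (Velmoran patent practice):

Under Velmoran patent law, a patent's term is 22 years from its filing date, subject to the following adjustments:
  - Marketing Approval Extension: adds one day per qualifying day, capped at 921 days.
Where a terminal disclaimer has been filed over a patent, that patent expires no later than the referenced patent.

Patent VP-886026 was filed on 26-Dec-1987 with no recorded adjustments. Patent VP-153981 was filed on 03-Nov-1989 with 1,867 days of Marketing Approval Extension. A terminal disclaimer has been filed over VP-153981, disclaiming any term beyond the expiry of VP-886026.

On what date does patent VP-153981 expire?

December 26, 2009

Natural term of VP-153981:
  Base: filing + 22 years → 3 November 2011.
  Marketing Approval Extension: 1867 days claimed exceeds the 921-day cap, so +921 days → 12 May 2014.
Expiry of referenced patent VP-886026:
  Base: filing + 22 years → 26 December 2009.
Terminal disclaimer: VP-153981 expires on the earlier of 12 May 2014 and 26 December 2009.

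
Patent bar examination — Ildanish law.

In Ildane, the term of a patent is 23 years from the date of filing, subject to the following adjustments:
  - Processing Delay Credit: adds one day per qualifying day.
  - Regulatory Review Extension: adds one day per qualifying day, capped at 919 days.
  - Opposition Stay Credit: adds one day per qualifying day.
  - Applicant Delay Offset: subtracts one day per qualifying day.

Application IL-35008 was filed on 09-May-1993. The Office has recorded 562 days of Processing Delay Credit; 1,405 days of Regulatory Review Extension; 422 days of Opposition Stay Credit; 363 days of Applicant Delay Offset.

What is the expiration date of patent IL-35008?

July 27, 2020

Base term: filing date + 23 years → 9 May 2016.
Processing Delay Credit: +562 days → 22 November 2017.
Regulatory Review Extension: 1405 days claimed exceeds the 919-day cap, so +919 days → 29 May 2020.
Opposition Stay Credit: +422 days → 25 July 2021.
Applicant Delay Offset: −363 days → 27 July 2020.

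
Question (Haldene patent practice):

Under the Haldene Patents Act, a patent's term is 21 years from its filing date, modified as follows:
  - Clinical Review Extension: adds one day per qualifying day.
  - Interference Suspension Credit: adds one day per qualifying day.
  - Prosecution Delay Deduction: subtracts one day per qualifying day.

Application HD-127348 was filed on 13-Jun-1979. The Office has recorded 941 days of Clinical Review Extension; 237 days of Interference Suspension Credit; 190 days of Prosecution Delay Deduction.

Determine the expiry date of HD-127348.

Base term: filing date + 21 years → 13 June 2000.
Clinical Review Extension: +941 days → 10 January 2003.
Interference Suspension Credit: +237 days → 4 September 2003.
Prosecution Delay Deduction: −190 days → 26 February 2003.

2003-02-26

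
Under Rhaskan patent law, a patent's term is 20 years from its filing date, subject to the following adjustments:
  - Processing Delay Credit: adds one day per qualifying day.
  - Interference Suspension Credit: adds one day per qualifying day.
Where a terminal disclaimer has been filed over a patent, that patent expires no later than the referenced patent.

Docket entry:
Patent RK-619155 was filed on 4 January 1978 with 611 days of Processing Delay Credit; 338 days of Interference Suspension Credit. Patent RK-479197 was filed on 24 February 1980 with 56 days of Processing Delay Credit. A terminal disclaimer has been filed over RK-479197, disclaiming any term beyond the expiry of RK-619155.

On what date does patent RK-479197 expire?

April 20, 2000

Natural term of RK-479197:
  Base: filing + 20 years → 24 February 2000.
  Processing Delay Credit: +56 days → 20 April 2000.
Expiry of referenced patent RK-619155:
  Base: filing + 20 years → 4 January 1998.
  Processing Delay Credit: +611 days → 7 September 1999.
  Interference Suspension Credit: +338 days → 10 August 2000.
Terminal disclaimer: RK-479197 expires on the earlier of 20 April 2000 and 10 August 2000.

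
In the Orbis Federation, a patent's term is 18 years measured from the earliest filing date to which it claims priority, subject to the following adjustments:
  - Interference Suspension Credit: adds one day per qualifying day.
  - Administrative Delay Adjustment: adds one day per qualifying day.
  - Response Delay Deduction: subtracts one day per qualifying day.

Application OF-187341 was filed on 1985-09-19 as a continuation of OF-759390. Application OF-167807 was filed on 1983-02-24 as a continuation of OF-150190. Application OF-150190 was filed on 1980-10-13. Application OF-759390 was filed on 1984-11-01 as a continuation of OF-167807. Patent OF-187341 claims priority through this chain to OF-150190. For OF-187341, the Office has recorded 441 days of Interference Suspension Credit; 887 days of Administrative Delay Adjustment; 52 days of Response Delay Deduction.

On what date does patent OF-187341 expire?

Earliest priority filing: 13 October 1980.
Base term: 13 October 1980 + 18 years → 13 October 1998.
Interference Suspension Credit: +441 days → 28 December 1999.
Administrative Delay Adjustment: +887 days → 2 June 2002.
Response Delay Deduction: −52 days → 11 April 2002.

2002-04-11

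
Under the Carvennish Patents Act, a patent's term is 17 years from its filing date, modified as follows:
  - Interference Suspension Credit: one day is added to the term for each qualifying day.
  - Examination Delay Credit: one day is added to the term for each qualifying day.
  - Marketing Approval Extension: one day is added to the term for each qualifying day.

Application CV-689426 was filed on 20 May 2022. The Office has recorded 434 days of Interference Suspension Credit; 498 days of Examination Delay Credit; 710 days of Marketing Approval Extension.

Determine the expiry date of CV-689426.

Base term: filing date + 17 years → 20 May 2039.
Interference Suspension Credit: +434 days → 27 July 2040.
Examination Delay Credit: +498 days → 7 December 2041.
Marketing Approval Extension: +710 days → 17 November 2043.

2043-11-17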